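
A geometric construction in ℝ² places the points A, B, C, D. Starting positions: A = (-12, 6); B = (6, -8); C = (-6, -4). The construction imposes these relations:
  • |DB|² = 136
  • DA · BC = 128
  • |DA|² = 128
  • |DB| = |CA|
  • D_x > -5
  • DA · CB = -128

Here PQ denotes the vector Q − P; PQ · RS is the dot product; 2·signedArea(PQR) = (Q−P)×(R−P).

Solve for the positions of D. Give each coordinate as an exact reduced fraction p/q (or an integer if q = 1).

1. D_x = -4  [line -12·x + 4·y + -40 = 0 ∩ |DB|² = 136]
2. D_y = -2  [line -12·x + 4·y + -40 = 0 ∩ |DB|² = 136]
   → D = (-4, -2)

D = (-4, -2)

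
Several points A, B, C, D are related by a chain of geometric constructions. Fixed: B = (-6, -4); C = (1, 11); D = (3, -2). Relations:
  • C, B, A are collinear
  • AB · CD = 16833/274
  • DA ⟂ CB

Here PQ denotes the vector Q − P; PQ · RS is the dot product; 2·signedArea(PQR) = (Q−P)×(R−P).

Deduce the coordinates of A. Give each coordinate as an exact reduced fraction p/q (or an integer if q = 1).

A = (-993/274, 299/274)

1. A_x = -993/274  [C, B, A are collinear ∩ DA ⟂ CB]
2. A_y = 299/274  [C, B, A are collinear ∩ DA ⟂ CB]
   → A = (-993/274, 299/274)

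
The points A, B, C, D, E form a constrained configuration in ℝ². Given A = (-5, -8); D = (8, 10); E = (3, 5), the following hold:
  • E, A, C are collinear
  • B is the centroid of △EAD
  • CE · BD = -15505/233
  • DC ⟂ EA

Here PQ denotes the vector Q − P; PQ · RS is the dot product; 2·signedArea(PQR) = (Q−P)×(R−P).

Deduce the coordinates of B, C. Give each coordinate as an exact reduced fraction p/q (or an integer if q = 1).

B = (2, 7/3)
C = (1539/233, 2530/233)

1. B_x = 2  [B is the centroid of △EAD]
2. B_y = 7/3  [B is the centroid of △EAD]
   → B = (2, 7/3)
3. C_x = 1539/233  [E, A, C are collinear ∩ DC ⟂ EA]
4. C_y = 2530/233  [E, A, C are collinear ∩ DC ⟂ EA]
   → C = (1539/233, 2530/233)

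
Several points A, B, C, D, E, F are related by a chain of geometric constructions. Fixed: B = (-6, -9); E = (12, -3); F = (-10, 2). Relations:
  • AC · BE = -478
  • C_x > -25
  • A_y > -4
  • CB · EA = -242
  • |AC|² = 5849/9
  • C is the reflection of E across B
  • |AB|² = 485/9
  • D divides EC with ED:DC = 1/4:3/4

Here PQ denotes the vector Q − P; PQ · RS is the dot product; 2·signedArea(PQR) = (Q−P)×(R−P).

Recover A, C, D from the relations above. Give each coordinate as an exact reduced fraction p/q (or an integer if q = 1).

A = (-4/3, -10/3)
C = (-24, -15)
D = (3, -6)

1. C_x = -24  [C is the reflection of E across B]
2. C_y = -15  [C is the reflection of E across B]
   → C = (-24, -15)
3. D_x = 3  [D divides EC with ED:DC = 1/4:3/4]
4. D_y = -6  [D divides EC with ED:DC = 1/4:3/4]
   → D = (3, -6)
5. A_x = -4/3  [line -18·x + -6·y + -44 = 0 ∩ |AC|² = 5849/9]
6. A_y = -10/3  [line -18·x + -6·y + -44 = 0 ∩ |AC|² = 5849/9]
   → A = (-4/3, -10/3)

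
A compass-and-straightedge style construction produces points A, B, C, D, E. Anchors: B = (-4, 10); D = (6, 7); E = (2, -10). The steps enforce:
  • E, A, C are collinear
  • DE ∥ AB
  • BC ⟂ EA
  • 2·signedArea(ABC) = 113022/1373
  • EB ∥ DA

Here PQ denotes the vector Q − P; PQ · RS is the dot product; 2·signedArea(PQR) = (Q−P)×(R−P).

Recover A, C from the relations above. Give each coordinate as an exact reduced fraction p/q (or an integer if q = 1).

A = (0, 27)
C = (1242/1373, 14094/1373)

1. A_x = 0  [DE ∥ AB ∩ EB ∥ DA]
2. A_y = 27  [DE ∥ AB ∩ EB ∥ DA]
   → A = (0, 27)
3. C_x = 1242/1373  [E, A, C are collinear ∩ BC ⟂ EA]
4. C_y = 14094/1373  [E, A, C are collinear ∩ BC ⟂ EA]
   → C = (1242/1373, 14094/1373)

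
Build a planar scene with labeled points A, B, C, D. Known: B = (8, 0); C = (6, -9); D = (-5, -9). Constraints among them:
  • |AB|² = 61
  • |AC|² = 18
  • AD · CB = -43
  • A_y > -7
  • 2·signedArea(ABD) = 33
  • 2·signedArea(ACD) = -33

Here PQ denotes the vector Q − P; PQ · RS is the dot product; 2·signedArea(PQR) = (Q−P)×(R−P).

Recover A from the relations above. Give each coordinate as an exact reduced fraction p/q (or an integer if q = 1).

A = (3, -6)

1. A_x = 3  [2·signedArea(ACD) = -33 ∩ AD · CB = -43]
2. A_y = -6  [2·signedArea(ACD) = -33 ∩ AD · CB = -43]
   → A = (3, -6)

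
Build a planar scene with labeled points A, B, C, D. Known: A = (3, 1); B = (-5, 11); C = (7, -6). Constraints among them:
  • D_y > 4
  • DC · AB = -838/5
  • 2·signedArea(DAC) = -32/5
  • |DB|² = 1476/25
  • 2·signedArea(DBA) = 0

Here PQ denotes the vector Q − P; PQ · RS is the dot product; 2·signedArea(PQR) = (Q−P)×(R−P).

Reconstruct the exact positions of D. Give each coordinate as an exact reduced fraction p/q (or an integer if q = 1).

1. D_x = -1/5  [2·signedArea(DBA) = 0 ∩ 2·signedArea(DAC) = -32/5]
2. D_y = 5  [2·signedArea(DBA) = 0 ∩ 2·signedArea(DAC) = -32/5]
   → D = (-1/5, 5)

D = (-1/5, 5)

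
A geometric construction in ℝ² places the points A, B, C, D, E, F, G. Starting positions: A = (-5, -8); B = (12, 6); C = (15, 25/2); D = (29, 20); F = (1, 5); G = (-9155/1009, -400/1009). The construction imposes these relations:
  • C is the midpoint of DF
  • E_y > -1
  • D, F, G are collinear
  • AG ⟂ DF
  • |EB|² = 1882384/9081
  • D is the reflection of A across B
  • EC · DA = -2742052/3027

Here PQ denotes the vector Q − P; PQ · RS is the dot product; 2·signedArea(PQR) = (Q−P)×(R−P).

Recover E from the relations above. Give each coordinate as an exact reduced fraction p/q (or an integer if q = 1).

1. E_x = -2092/3027  [line 34·x + 28·y + 138832/3027 = 0 ∩ |EB|² = 1882384/9081]
2. E_y = -806/1009  [line 34·x + 28·y + 138832/3027 = 0 ∩ |EB|² = 1882384/9081]
   → E = (-2092/3027, -806/1009)

E = (-2092/3027, -806/1009)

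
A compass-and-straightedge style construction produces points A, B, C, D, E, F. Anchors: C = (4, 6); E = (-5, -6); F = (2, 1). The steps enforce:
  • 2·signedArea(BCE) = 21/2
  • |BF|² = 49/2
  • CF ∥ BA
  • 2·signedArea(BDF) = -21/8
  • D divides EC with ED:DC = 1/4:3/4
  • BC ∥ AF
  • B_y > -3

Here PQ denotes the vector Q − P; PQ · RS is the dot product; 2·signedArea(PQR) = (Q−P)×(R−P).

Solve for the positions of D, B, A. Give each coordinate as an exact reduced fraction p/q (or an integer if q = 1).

A = (-7/2, -15/2)
B = (-3/2, -5/2)
D = (-11/4, -3)

1. D_x = -11/4  [D divides EC with ED:DC = 1/4:3/4]
2. D_y = -3  [D divides EC with ED:DC = 1/4:3/4]
   → D = (-11/4, -3)
3. B_x = -3/2  [2·signedArea(BCE) = 21/2 ∩ 2·signedArea(BDF) = -21/8]
4. B_y = -5/2  [2·signedArea(BCE) = 21/2 ∩ 2·signedArea(BDF) = -21/8]
   → B = (-3/2, -5/2)
5. A_x = -7/2  [BC ∥ AF ∩ CF ∥ BA]
6. A_y = -15/2  [BC ∥ AF ∩ CF ∥ BA]
   → A = (-7/2, -15/2)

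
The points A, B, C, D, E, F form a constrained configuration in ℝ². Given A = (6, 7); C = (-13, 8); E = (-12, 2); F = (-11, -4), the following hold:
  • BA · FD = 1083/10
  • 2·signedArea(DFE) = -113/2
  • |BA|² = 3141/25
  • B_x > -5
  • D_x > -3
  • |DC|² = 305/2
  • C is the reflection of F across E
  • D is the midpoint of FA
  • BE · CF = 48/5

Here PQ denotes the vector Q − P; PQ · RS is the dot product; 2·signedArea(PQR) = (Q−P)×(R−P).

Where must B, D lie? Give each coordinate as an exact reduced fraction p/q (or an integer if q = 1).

B = (-24/5, 4)
D = (-5/2, 3/2)

1. D_x = -5/2  [D is the midpoint of FA]
2. D_y = 3/2  [D is the midpoint of FA]
   → D = (-5/2, 3/2)
3. B_x = -24/5  [BE · CF = 48/5 ∩ BA · FD = 1083/10]
4. B_y = 4  [BE · CF = 48/5 ∩ BA · FD = 1083/10]
   → B = (-24/5, 4)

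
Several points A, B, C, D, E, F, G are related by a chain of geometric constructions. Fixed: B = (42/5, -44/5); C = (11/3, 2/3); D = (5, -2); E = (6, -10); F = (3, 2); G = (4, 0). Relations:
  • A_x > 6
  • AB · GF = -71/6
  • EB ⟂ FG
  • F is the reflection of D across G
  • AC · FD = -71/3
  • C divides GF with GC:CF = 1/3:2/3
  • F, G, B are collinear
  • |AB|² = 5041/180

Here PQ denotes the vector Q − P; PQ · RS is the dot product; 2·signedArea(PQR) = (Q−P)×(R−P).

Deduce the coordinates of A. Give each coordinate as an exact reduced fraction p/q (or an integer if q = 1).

1. A_x = 181/30  [line 1·x + -2·y + -85/6 = 0 ∩ |AB|² = 5041/180]
2. A_y = -61/15  [line 1·x + -2·y + -85/6 = 0 ∩ |AB|² = 5041/180]
   → A = (181/30, -61/15)

A = (181/30, -61/15)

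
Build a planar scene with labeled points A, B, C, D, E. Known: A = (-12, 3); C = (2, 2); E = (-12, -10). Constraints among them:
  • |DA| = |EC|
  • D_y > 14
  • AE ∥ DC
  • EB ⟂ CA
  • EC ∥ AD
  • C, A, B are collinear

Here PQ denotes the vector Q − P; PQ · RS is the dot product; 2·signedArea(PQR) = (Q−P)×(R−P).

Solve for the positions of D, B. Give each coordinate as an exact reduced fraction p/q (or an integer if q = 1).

1. D_x = 2  [AE ∥ DC ∩ EC ∥ AD]
2. D_y = 15  [AE ∥ DC ∩ EC ∥ AD]
   → D = (2, 15)
3. B_x = -2182/197  [C, A, B are collinear ∩ EB ⟂ CA]
4. B_y = 578/197  [C, A, B are collinear ∩ EB ⟂ CA]
   → B = (-2182/197, 578/197)

B = (-2182/197, 578/197)
D = (2, 15)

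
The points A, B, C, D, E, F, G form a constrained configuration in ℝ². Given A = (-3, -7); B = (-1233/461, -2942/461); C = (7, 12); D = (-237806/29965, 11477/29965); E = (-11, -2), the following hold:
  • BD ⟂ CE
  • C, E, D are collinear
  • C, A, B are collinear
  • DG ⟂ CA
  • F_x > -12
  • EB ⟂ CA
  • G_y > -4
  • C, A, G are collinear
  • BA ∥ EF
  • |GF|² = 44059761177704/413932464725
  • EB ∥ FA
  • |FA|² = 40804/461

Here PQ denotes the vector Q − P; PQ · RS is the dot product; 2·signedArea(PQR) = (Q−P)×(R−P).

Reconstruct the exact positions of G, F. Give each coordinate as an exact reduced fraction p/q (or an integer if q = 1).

1. G_x = -2839723/2762773  [C, A, G are collinear ∩ DG ⟂ CA]
2. G_y = -44935393/13813865  [C, A, G are collinear ∩ DG ⟂ CA]
   → G = (-2839723/2762773, -44935393/13813865)
3. F_x = -5221/461  [EB ∥ FA ∩ BA ∥ EF]
4. F_y = -1207/461  [EB ∥ FA ∩ BA ∥ EF]
   → F = (-5221/461, -1207/461)

F = (-5221/461, -1207/461)
G = (-2839723/2762773, -44935393/13813865)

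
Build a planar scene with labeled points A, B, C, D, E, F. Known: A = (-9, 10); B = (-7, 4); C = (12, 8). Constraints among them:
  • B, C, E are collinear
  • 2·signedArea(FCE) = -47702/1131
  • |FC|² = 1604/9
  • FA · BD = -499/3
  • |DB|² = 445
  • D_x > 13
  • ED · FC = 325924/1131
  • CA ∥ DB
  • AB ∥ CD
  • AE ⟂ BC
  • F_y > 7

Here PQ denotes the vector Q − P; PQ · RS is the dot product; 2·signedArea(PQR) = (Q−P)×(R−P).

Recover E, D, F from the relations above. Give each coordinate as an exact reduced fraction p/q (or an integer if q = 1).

1. E_x = -2905/377  [B, C, E are collinear ∩ AE ⟂ BC]
2. E_y = 1452/377  [B, C, E are collinear ∩ AE ⟂ BC]
   → E = (-2905/377, 1452/377)
3. D_x = 14  [CA ∥ DB ∩ AB ∥ CD]
4. D_y = 2  [CA ∥ DB ∩ AB ∥ CD]
   → D = (14, 2)
5. F_x = -4/3  [FA · BD = -499/3 ∩ 2·signedArea(FCE) = -47702/1131]
6. F_y = 22/3  [FA · BD = -499/3 ∩ 2·signedArea(FCE) = -47702/1131]
   → F = (-4/3, 22/3)

D = (14, 2)
E = (-2905/377, 1452/377)
F = (-4/3, 22/3)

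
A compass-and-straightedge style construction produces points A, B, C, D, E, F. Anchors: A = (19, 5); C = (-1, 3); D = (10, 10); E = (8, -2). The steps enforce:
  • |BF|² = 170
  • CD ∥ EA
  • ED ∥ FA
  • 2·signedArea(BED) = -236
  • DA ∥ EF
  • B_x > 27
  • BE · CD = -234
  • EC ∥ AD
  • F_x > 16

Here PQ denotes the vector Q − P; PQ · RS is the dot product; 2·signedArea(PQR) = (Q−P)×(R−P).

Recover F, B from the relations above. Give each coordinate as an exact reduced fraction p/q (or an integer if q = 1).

B = (28, 0)
F = (17, -7)

1. F_x = 17  [ED ∥ FA ∩ DA ∥ EF]
2. F_y = -7  [ED ∥ FA ∩ DA ∥ EF]
   → F = (17, -7)
3. B_x = 28  [2·signedArea(BED) = -236 ∩ BE · CD = -234]
4. B_y = 0  [2·signedArea(BED) = -236 ∩ BE · CD = -234]
   → B = (28, 0)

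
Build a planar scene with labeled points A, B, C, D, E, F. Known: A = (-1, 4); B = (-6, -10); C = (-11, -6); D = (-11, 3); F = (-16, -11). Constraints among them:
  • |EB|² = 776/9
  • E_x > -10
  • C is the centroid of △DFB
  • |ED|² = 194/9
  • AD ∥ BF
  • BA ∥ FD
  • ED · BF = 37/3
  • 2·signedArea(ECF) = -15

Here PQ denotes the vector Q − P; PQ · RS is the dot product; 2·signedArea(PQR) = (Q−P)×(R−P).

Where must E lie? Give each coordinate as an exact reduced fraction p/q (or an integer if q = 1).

E = (-28/3, -4/3)

1. E_x = -28/3  [2·signedArea(ECF) = -15 ∩ ED · BF = 37/3]
2. E_y = -4/3  [2·signedArea(ECF) = -15 ∩ ED · BF = 37/3]
   → E = (-28/3, -4/3)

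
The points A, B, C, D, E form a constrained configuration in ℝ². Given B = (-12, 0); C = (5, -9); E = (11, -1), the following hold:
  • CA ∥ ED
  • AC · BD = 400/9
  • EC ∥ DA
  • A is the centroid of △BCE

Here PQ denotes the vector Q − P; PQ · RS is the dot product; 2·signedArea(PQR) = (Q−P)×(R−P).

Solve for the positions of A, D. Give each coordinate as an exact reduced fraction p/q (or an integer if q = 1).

A = (4/3, -10/3)
D = (22/3, 14/3)

1. A_x = 4/3  [A is the centroid of △BCE]
2. A_y = -10/3  [A is the centroid of △BCE]
   → A = (4/3, -10/3)
3. D_x = 22/3  [EC ∥ DA ∩ CA ∥ ED]
4. D_y = 14/3  [EC ∥ DA ∩ CA ∥ ED]
   → D = (22/3, 14/3)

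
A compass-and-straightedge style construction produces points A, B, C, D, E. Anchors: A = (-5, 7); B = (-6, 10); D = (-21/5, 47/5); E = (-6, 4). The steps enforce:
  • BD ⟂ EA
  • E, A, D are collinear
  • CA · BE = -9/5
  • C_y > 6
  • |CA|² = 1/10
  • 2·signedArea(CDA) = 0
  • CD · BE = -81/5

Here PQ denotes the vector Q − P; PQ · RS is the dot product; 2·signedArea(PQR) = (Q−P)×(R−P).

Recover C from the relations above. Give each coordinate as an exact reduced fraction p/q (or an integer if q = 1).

C = (-51/10, 67/10)

1. C_x = -51/10  [2·signedArea(CDA) = 0 ∩ CD · BE = -81/5]
2. C_y = 67/10  [2·signedArea(CDA) = 0 ∩ CD · BE = -81/5]
   → C = (-51/10, 67/10)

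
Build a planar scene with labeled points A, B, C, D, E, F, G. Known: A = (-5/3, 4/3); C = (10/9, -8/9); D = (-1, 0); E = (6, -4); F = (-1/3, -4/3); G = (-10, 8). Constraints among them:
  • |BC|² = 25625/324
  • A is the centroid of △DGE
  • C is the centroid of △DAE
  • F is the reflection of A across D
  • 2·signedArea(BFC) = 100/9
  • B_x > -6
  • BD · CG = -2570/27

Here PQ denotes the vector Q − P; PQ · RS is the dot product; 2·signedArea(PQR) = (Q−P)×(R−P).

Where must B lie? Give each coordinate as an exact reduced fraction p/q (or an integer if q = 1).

1. B_x = -35/6  [2·signedArea(BFC) = 100/9 ∩ BD · CG = -2570/27]
2. B_y = 14/3  [2·signedArea(BFC) = 100/9 ∩ BD · CG = -2570/27]
   → B = (-35/6, 14/3)

B = (-35/6, 14/3)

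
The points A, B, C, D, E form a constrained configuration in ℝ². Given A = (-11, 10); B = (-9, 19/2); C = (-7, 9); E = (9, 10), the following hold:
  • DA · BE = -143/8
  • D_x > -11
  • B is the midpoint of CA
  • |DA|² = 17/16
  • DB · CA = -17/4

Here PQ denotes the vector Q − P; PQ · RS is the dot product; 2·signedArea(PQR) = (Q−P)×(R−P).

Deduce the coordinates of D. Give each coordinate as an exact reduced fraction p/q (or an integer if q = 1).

1. D_x = -10  [DA · BE = -143/8 ∩ DB · CA = -17/4]
2. D_y = 39/4  [DA · BE = -143/8 ∩ DB · CA = -17/4]
   → D = (-10, 39/4)

D = (-10, 39/4)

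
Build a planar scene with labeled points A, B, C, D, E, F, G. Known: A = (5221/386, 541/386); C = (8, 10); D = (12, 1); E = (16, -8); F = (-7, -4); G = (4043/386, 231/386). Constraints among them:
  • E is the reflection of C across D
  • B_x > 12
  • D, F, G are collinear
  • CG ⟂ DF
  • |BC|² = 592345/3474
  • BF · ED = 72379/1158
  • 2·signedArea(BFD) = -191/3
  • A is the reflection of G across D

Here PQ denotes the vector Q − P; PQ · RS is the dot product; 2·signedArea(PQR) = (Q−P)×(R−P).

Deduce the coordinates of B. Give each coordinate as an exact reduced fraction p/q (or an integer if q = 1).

1. B_x = 14851/1158  [2·signedArea(BFD) = -191/3 ∩ BF · ED = 72379/1158]
2. B_y = -2471/1158  [2·signedArea(BFD) = -191/3 ∩ BF · ED = 72379/1158]
   → B = (14851/1158, -2471/1158)

B = (14851/1158, -2471/1158)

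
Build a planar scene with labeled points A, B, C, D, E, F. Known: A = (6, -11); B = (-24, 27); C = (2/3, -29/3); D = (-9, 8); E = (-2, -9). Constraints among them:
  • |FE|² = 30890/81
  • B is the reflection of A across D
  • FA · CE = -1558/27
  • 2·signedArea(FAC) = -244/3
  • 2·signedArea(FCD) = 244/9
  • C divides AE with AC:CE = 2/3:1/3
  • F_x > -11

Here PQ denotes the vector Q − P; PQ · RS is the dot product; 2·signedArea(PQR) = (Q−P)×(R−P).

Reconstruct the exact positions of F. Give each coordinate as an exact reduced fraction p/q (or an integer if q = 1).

F = (-97/9, 76/9)

1. F_x = -97/9  [2·signedArea(FCD) = 244/9 ∩ FA · CE = -1558/27]
2. F_y = 76/9  [2·signedArea(FCD) = 244/9 ∩ FA · CE = -1558/27]
   → F = (-97/9, 76/9)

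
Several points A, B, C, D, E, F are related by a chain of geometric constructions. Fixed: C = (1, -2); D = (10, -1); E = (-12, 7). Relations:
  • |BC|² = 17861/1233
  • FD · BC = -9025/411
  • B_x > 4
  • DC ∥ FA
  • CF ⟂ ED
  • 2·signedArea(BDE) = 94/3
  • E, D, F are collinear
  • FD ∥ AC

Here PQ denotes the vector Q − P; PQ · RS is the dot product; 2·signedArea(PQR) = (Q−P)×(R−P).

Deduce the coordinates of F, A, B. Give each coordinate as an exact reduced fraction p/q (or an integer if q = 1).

1. F_x = 325/137  [E, D, F are collinear ∩ CF ⟂ ED]
2. F_y = 243/137  [E, D, F are collinear ∩ CF ⟂ ED]
   → F = (325/137, 243/137)
3. A_x = -908/137  [FD ∥ AC ∩ DC ∥ FA]
4. A_y = 106/137  [FD ∥ AC ∩ DC ∥ FA]
   → A = (-908/137, 106/137)
5. B_x = 1832/411  [2·signedArea(BDE) = 94/3 ∩ FD · BC = -9025/411]
6. B_y = -56/137  [2·signedArea(BDE) = 94/3 ∩ FD · BC = -9025/411]
   → B = (1832/411, -56/137)

A = (-908/137, 106/137)
B = (1832/411, -56/137)
F = (325/137, 243/137)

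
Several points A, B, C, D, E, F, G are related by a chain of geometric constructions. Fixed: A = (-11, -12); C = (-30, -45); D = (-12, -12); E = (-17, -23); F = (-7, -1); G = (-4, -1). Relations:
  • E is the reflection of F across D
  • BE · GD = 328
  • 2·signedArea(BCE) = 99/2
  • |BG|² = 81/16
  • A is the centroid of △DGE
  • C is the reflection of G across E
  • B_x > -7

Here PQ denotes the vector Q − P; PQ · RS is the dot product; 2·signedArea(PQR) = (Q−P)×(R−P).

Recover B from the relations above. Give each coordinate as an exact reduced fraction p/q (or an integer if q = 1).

B = (-25/4, -1)

1. B_x = -25/4  [BE · GD = 328 ∩ 2·signedArea(BCE) = 99/2]
2. B_y = -1  [BE · GD = 328 ∩ 2·signedArea(BCE) = 99/2]
   → B = (-25/4, -1)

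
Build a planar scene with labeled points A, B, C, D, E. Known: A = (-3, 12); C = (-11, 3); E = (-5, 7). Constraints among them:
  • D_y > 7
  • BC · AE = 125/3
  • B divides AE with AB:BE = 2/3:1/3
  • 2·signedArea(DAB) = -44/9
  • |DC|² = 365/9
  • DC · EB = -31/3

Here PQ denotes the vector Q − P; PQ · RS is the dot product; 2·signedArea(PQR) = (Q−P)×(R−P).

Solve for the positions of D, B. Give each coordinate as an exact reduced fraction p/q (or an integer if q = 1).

B = (-13/3, 26/3)
D = (-19/3, 22/3)

1. B_x = -13/3  [B divides AE with AB:BE = 2/3:1/3]
2. B_y = 26/3  [B divides AE with AB:BE = 2/3:1/3]
   → B = (-13/3, 26/3)
3. D_x = -19/3  [2·signedArea(DAB) = -44/9 ∩ DC · EB = -31/3]
4. D_y = 22/3  [2·signedArea(DAB) = -44/9 ∩ DC · EB = -31/3]
   → D = (-19/3, 22/3)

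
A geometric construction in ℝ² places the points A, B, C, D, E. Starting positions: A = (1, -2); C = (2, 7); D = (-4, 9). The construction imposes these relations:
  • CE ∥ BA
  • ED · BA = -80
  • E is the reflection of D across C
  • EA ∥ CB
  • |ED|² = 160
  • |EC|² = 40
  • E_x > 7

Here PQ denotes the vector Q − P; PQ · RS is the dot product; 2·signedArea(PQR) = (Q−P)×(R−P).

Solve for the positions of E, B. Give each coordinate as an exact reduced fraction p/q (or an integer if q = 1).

B = (-5, 0)
E = (8, 5)

1. E_x = 8  [E is the reflection of D across C]
2. E_y = 5  [E is the reflection of D across C]
   → E = (8, 5)
3. B_x = -5  [CE ∥ BA ∩ EA ∥ CB]
4. B_y = 0  [CE ∥ BA ∩ EA ∥ CB]
   → B = (-5, 0)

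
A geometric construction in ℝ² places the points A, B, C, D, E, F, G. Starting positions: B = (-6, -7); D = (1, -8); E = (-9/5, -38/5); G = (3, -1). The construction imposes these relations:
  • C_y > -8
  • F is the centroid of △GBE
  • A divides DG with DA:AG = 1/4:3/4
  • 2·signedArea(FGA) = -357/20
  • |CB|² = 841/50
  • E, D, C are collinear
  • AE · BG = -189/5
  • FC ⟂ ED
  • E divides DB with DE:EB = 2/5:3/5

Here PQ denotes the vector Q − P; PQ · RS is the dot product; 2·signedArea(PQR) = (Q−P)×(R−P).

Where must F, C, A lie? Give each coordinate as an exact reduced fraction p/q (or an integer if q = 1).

A = (3/2, -25/4)
C = (-97/50, -379/50)
F = (-8/5, -26/5)

1. F_x = -8/5  [F is the centroid of △GBE]
2. F_y = -26/5  [F is the centroid of △GBE]
   → F = (-8/5, -26/5)
3. C_x = -97/50  [E, D, C are collinear ∩ FC ⟂ ED]
4. C_y = -379/50  [E, D, C are collinear ∩ FC ⟂ ED]
   → C = (-97/50, -379/50)
5. A_x = 3/2  [A divides DG with DA:AG = 1/4:3/4]
6. A_y = -25/4  [A divides DG with DA:AG = 1/4:3/4]
   → A = (3/2, -25/4)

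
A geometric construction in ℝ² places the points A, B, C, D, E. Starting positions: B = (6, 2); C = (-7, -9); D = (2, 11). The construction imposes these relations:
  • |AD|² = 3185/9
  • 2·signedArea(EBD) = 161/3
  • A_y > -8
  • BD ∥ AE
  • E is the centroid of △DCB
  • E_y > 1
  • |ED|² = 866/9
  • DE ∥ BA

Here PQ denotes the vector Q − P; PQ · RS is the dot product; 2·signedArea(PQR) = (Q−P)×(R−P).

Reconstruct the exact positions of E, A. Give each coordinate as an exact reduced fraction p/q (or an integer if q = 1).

A = (13/3, -23/3)
E = (1/3, 4/3)

1. E_x = 1/3  [E is the centroid of △DCB]
2. E_y = 4/3  [E is the centroid of △DCB]
   → E = (1/3, 4/3)
3. A_x = 13/3  [BD ∥ AE ∩ DE ∥ BA]
4. A_y = -23/3  [BD ∥ AE ∩ DE ∥ BA]
   → A = (13/3, -23/3)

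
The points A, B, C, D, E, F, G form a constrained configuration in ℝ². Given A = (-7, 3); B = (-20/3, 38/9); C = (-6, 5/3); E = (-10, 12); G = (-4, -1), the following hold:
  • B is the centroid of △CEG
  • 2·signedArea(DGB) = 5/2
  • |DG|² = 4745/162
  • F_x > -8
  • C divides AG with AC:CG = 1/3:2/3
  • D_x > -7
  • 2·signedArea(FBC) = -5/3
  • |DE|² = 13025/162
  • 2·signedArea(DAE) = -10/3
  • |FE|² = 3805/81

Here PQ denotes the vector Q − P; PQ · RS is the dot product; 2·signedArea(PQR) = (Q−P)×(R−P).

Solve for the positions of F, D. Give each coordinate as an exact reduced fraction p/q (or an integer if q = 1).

1. F_x = -23/3  [line 23/9·x + 2/3·y + 143/9 = 0 ∩ |FE|² = 3805/81]
2. F_y = 50/9  [line 23/9·x + 2/3·y + 143/9 = 0 ∩ |FE|² = 3805/81]
   → F = (-23/3, 50/9)
3. D_x = -41/6  [2·signedArea(DAE) = -10/3 ∩ 2·signedArea(DGB) = 5/2]
4. D_y = 65/18  [2·signedArea(DAE) = -10/3 ∩ 2·signedArea(DGB) = 5/2]
   → D = (-41/6, 65/18)

D = (-41/6, 65/18)
F = (-23/3, 50/9)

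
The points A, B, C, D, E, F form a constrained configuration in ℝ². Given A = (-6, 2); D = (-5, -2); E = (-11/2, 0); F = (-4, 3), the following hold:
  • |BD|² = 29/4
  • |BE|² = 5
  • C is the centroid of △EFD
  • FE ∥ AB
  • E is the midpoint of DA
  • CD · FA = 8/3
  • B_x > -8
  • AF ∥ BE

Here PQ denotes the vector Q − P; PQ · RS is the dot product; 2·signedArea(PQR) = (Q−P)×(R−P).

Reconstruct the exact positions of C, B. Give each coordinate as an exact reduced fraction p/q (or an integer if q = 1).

B = (-15/2, -1)
C = (-29/6, 1/3)

1. C_x = -29/6  [C is the centroid of △EFD]
2. C_y = 1/3  [C is the centroid of △EFD]
   → C = (-29/6, 1/3)
3. B_x = -15/2  [AF ∥ BE ∩ FE ∥ AB]
4. B_y = -1  [AF ∥ BE ∩ FE ∥ AB]
   → B = (-15/2, -1)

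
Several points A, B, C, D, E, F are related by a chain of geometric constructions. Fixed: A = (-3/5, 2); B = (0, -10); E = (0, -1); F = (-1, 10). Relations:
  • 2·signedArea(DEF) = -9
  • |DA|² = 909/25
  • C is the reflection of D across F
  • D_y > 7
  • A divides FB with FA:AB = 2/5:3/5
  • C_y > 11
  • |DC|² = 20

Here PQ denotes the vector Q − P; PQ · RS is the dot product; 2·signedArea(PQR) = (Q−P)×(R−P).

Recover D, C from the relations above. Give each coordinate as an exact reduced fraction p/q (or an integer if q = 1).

1. D_x = 0  [line -11·x + -1·y + 8 = 0 ∩ |DA|² = 909/25]
2. D_y = 8  [line -11·x + -1·y + 8 = 0 ∩ |DA|² = 909/25]
   → D = (0, 8)
3. C_x = -2  [C is the reflection of D across F]
4. C_y = 12  [C is the reflection of D across F]
   → C = (-2, 12)

C = (-2, 12)
D = (0, 8)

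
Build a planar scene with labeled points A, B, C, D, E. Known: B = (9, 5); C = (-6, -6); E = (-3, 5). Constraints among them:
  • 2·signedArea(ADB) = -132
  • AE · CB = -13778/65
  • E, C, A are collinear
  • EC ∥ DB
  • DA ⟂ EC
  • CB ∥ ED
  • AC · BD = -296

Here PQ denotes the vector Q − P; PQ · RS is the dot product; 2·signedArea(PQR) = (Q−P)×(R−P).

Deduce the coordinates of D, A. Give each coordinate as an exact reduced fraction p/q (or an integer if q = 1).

1. D_x = 12  [EC ∥ DB ∩ CB ∥ ED]
2. D_y = 16  [EC ∥ DB ∩ CB ∥ ED]
   → D = (12, 16)
3. A_x = 54/65  [E, C, A are collinear ∩ DA ⟂ EC]
4. A_y = 1238/65  [E, C, A are collinear ∩ DA ⟂ EC]
   → A = (54/65, 1238/65)

A = (54/65, 1238/65)
D = (12, 16)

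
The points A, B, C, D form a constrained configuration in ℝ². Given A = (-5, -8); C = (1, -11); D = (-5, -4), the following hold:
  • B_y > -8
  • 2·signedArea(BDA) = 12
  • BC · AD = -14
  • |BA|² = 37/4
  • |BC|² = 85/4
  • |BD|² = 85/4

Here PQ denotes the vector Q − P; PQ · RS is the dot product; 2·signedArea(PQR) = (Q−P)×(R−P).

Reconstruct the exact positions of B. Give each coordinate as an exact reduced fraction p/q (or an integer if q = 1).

B = (-2, -15/2)

1. B_x = -2  [2·signedArea(BDA) = 12 ∩ BC · AD = -14]
2. B_y = -15/2  [2·signedArea(BDA) = 12 ∩ BC · AD = -14]
   → B = (-2, -15/2)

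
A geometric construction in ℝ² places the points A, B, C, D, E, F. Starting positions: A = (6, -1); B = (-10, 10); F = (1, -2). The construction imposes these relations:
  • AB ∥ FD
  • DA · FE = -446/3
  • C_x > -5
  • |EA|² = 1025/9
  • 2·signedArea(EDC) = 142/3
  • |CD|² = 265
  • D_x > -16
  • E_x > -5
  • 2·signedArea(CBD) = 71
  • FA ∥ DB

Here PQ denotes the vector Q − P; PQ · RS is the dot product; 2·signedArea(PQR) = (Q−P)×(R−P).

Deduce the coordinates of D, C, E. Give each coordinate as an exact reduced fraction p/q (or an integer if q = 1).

1. D_x = -15  [FA ∥ DB ∩ AB ∥ FD]
2. D_y = 9  [FA ∥ DB ∩ AB ∥ FD]
   → D = (-15, 9)
3. C_x = -4  [line 1·x + -5·y + -11 = 0 ∩ |CD|² = 265]
4. C_y = -3  [line 1·x + -5·y + -11 = 0 ∩ |CD|² = 265]
   → C = (-4, -3)
5. E_x = -13/3  [2·signedArea(EDC) = 142/3 ∩ DA · FE = -446/3]
6. E_y = 5/3  [2·signedArea(EDC) = 142/3 ∩ DA · FE = -446/3]
   → E = (-13/3, 5/3)

C = (-4, -3)
D = (-15, 9)
E = (-13/3, 5/3)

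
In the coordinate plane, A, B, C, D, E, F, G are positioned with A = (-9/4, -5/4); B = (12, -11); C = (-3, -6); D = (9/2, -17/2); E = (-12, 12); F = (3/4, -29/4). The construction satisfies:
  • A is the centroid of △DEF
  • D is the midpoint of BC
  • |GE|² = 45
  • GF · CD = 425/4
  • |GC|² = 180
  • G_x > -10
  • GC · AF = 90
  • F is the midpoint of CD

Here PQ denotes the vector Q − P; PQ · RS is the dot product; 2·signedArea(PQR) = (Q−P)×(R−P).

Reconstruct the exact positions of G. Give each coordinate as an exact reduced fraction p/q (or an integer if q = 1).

1. G_x = -9  [GC · AF = 90 ∩ GF · CD = 425/4]
2. G_y = 6  [GC · AF = 90 ∩ GF · CD = 425/4]
   → G = (-9, 6)

G = (-9, 6)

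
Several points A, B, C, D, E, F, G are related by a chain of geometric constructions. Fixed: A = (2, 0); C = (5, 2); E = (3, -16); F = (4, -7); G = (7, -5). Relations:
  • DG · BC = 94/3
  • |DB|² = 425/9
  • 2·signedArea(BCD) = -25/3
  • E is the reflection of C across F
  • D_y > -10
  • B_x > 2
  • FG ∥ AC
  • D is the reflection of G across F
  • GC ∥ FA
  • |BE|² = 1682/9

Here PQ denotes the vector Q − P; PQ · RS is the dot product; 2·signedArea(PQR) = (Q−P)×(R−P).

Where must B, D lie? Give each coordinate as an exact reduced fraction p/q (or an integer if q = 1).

B = (8/3, -7/3)
D = (1, -9)

1. D_x = 1  [D is the reflection of G across F]
2. D_y = -9  [D is the reflection of G across F]
   → D = (1, -9)
3. B_x = 8/3  [2·signedArea(BCD) = -25/3 ∩ DG · BC = 94/3]
4. B_y = -7/3  [2·signedArea(BCD) = -25/3 ∩ DG · BC = 94/3]
   → B = (8/3, -7/3)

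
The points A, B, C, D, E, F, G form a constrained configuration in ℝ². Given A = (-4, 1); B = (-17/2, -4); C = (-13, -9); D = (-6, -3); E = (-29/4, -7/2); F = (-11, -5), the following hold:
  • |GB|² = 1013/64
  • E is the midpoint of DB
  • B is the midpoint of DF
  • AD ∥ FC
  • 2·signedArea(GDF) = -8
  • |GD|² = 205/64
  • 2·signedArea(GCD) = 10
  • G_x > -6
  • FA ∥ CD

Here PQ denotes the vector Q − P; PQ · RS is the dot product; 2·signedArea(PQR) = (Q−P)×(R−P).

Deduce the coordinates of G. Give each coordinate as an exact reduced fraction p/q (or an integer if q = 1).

1. G_x = -45/8  [2·signedArea(GCD) = 10 ∩ 2·signedArea(GDF) = -8]
2. G_y = -5/4  [2·signedArea(GCD) = 10 ∩ 2·signedArea(GDF) = -8]
   → G = (-45/8, -5/4)

G = (-45/8, -5/4)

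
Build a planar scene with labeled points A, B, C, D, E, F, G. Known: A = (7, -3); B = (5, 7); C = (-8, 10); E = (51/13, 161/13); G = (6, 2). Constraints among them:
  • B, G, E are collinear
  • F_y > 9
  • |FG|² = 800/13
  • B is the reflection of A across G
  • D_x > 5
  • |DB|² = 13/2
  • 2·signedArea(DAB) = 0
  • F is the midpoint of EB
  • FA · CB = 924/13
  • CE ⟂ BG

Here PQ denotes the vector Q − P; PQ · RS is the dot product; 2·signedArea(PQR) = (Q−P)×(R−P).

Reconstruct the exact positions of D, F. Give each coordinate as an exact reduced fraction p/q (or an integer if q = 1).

1. D_x = 11/2  [line -10·x + -2·y + 64 = 0 ∩ |DB|² = 13/2]
2. D_y = 9/2  [line -10·x + -2·y + 64 = 0 ∩ |DB|² = 13/2]
   → D = (11/2, 9/2)
3. F_x = 58/13  [F is the midpoint of EB]
4. F_y = 126/13  [F is the midpoint of EB]
   → F = (58/13, 126/13)

D = (11/2, 9/2)
F = (58/13, 126/13)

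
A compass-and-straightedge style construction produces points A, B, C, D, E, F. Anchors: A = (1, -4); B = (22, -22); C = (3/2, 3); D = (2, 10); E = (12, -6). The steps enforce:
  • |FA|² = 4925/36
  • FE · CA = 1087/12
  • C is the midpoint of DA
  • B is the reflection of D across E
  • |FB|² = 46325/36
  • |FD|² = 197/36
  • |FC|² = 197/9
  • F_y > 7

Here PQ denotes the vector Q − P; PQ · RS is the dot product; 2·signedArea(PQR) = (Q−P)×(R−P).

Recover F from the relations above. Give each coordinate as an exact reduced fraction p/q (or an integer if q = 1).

F = (11/6, 23/3)

1. F_x = 11/6  [line 1/2·x + 7·y + -655/12 = 0 ∩ |FA|² = 4925/36]
2. F_y = 23/3  [line 1/2·x + 7·y + -655/12 = 0 ∩ |FA|² = 4925/36]
   → F = (11/6, 23/3)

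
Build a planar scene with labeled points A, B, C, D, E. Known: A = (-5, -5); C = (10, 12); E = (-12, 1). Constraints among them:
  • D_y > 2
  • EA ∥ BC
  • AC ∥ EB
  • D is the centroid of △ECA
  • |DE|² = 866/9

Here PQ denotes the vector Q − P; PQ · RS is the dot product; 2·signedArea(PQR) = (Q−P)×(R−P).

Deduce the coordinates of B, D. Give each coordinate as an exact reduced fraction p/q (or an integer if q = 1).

1. B_x = 3  [EA ∥ BC ∩ AC ∥ EB]
2. B_y = 18  [EA ∥ BC ∩ AC ∥ EB]
   → B = (3, 18)
3. D_x = -7/3  [D is the centroid of △ECA]
4. D_y = 8/3  [D is the centroid of △ECA]
   → D = (-7/3, 8/3)

B = (3, 18)
D = (-7/3, 8/3)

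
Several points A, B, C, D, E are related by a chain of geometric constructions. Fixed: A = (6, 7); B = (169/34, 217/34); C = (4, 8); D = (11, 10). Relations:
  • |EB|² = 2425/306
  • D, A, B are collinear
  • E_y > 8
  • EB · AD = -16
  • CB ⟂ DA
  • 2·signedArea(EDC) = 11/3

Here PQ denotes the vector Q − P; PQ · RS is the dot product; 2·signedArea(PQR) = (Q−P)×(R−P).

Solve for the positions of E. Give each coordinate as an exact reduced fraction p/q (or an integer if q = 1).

E = (7, 25/3)

1. E_x = 7  [EB · AD = -16 ∩ 2·signedArea(EDC) = 11/3]
2. E_y = 25/3  [EB · AD = -16 ∩ 2·signedArea(EDC) = 11/3]
   → E = (7, 25/3)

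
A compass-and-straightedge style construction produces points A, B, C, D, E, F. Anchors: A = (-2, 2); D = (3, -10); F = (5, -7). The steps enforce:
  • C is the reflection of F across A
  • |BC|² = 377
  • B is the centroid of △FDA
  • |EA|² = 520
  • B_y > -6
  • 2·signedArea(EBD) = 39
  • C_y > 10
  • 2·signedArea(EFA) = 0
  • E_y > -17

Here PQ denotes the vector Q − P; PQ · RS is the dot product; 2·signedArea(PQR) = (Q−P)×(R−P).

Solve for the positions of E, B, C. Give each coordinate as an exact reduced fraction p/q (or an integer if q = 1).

1. B_x = 2  [B is the centroid of △FDA]
2. B_y = -5  [B is the centroid of △FDA]
   → B = (2, -5)
3. C_x = -9  [C is the reflection of F across A]
4. C_y = 11  [C is the reflection of F across A]
   → C = (-9, 11)
5. E_x = 12  [2·signedArea(EFA) = 0 ∩ 2·signedArea(EBD) = 39]
6. E_y = -16  [2·signedArea(EFA) = 0 ∩ 2·signedArea(EBD) = 39]
   → E = (12, -16)

B = (2, -5)
C = (-9, 11)
E = (12, -16)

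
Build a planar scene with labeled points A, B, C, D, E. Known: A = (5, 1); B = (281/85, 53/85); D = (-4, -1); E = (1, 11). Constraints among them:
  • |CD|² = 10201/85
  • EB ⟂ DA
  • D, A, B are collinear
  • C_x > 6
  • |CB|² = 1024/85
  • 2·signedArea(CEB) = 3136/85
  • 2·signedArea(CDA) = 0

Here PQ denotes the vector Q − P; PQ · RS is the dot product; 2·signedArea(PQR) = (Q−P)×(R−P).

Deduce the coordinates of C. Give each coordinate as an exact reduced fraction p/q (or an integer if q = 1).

1. C_x = 569/85  [2·signedArea(CDA) = 0 ∩ 2·signedArea(CEB) = 3136/85]
2. C_y = 117/85  [2·signedArea(CDA) = 0 ∩ 2·signedArea(CEB) = 3136/85]
   → C = (569/85, 117/85)

C = (569/85, 117/85)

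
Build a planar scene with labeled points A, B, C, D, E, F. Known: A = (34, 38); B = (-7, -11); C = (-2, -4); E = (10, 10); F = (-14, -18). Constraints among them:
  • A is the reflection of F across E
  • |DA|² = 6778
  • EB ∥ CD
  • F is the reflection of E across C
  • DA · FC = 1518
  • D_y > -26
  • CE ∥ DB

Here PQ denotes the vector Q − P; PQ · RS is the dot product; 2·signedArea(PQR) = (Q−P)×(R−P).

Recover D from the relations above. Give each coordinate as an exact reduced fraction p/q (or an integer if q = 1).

D = (-19, -25)

1. D_x = -19  [CE ∥ DB ∩ EB ∥ CD]
2. D_y = -25  [CE ∥ DB ∩ EB ∥ CD]
   → D = (-19, -25)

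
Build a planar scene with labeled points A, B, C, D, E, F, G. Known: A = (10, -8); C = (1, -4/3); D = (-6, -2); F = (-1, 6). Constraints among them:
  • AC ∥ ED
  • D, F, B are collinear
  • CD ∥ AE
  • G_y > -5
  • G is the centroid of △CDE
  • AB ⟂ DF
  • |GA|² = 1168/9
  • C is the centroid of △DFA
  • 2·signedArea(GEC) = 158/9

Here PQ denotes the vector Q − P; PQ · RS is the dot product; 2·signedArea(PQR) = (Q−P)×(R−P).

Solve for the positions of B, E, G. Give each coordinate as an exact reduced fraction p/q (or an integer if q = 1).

1. B_x = -374/89  [D, F, B are collinear ∩ AB ⟂ DF]
2. B_y = 78/89  [D, F, B are collinear ∩ AB ⟂ DF]
   → B = (-374/89, 78/89)
3. E_x = 3  [AC ∥ ED ∩ CD ∥ AE]
4. E_y = -26/3  [AC ∥ ED ∩ CD ∥ AE]
   → E = (3, -26/3)
5. G_x = -2/3  [G is the centroid of △CDE]
6. G_y = -4  [G is the centroid of △CDE]
   → G = (-2/3, -4)

B = (-374/89, 78/89)
E = (3, -26/3)
G = (-2/3, -4)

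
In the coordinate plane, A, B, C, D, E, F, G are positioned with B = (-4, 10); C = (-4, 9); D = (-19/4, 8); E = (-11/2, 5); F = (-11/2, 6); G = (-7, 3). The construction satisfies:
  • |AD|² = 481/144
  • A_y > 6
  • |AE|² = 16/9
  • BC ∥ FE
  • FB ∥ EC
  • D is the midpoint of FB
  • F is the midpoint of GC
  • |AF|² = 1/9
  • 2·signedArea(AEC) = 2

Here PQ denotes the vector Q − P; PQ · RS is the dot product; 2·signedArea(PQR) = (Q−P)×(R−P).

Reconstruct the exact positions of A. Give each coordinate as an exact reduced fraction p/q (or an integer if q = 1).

A = (-11/2, 19/3)

1. A_x = -11/2  [line -4·x + 3/2·y + -63/2 = 0 ∩ |AE|² = 16/9]
2. A_y = 19/3  [line -4·x + 3/2·y + -63/2 = 0 ∩ |AE|² = 16/9]
   → A = (-11/2, 19/3)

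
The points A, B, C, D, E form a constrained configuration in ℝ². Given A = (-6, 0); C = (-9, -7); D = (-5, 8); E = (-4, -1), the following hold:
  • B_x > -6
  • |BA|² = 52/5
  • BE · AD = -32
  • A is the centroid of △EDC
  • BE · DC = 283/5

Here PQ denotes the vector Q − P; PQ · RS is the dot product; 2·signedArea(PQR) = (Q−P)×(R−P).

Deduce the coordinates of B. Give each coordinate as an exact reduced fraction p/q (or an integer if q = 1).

1. B_x = -28/5  [BE · DC = 283/5 ∩ BE · AD = -32]
2. B_y = 16/5  [BE · DC = 283/5 ∩ BE · AD = -32]
   → B = (-28/5, 16/5)

B = (-28/5, 16/5)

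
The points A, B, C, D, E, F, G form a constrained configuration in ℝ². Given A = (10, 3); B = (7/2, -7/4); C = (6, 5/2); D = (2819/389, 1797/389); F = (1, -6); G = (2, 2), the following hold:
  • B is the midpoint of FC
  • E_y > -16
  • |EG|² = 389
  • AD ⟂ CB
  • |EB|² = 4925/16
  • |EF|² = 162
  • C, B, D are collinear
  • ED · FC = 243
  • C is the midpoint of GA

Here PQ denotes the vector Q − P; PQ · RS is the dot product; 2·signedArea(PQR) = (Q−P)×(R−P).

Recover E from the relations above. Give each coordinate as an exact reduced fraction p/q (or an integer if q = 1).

E = (-8, -15)

1. E_x = -8  [line -5·x + -17/2·y + -335/2 = 0 ∩ |EG|² = 389]
2. E_y = -15  [line -5·x + -17/2·y + -335/2 = 0 ∩ |EG|² = 389]
   → E = (-8, -15)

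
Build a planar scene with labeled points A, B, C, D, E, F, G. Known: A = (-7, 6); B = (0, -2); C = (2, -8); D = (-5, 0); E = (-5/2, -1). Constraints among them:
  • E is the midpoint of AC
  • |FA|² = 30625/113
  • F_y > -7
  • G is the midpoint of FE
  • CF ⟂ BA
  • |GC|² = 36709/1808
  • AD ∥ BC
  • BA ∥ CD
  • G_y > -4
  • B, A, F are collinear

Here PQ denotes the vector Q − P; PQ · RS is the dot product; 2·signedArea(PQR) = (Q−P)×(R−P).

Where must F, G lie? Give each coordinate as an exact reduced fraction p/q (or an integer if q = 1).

F = (434/113, -722/113)
G = (303/452, -835/226)

1. F_x = 434/113  [B, A, F are collinear ∩ CF ⟂ BA]
2. F_y = -722/113  [B, A, F are collinear ∩ CF ⟂ BA]
   → F = (434/113, -722/113)
3. G_x = 303/452  [G is the midpoint of FE]
4. G_y = -835/226  [G is the midpoint of FE]
   → G = (303/452, -835/226)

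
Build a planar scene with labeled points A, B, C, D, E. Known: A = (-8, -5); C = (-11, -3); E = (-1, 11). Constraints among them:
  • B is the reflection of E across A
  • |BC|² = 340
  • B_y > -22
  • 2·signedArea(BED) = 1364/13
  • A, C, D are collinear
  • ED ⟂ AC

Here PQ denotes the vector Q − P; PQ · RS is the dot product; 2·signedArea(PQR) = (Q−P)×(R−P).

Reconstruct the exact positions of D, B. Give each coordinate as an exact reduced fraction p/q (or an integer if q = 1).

1. D_x = -137/13  [A, C, D are collinear ∩ ED ⟂ AC]
2. D_y = -43/13  [A, C, D are collinear ∩ ED ⟂ AC]
   → D = (-137/13, -43/13)
3. B_x = -15  [B is the reflection of E across A]
4. B_y = -21  [B is the reflection of E across A]
   → B = (-15, -21)

B = (-15, -21)
D = (-137/13, -43/13)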